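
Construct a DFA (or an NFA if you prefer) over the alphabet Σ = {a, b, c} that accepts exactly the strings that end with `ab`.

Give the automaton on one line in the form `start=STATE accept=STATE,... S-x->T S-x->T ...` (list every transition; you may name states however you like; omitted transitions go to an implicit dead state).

start=S0 accept=S2 S0-a->S1 S0-b->S0 S0-c->S0 S1-a->S1 S1-b->S2 S1-c->S0 S2-a->S1 S2-b->S0 S2-c->S0

Let each state record the length of the longest suffix of the input read so far that is also a prefix of `ab`. S1 means the last symbol is `a`; S2 means the last 2 symbols are `ab`. Accept only at S2, where the string currently ends in `ab`.
3 states suffice.
        a   b   c  
>  S0   S1  S0  S0 
   S1   S1  S2  S0 
 * S2   S1  S0  S0 
(> = start, * = accepting)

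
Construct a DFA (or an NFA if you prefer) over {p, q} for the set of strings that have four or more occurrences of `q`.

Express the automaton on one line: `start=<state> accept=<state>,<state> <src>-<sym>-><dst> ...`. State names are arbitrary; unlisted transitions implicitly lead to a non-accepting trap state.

Count `q`s, saturating at 5: states s0 through s4 mean 0 through 4 `q`s seen; s5 means more than 4. Each `q` increments (capped at s5); other symbols loop. Accept from {s4, s5}.
A 6-state machine:
        p   q  
>  s0   s0  s1 
   s1   s1  s2 
   s2   s2  s3 
   s3   s3  s4 
 * s4   s4  s5 
 * s5   s5  s5 
(> = start, * = accepting)

start=s0 accept=s4,s5 s0-p->s0 s0-q->s1 s1-p->s1 s1-q->s2 s2-p->s2 s2-q->s3 s3-p->s3 s3-q->s4 s4-p->s4 s4-q->s5 s5-p->s5 s5-q->s5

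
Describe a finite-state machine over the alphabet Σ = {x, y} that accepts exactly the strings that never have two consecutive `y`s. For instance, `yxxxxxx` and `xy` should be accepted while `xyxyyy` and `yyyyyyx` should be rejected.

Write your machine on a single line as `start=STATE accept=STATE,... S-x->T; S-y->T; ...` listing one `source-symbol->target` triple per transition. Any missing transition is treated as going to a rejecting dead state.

start=A; accept=A,B; A-x->A; A-y->B; B-x->A; B-y->C; C-x->C; C-y->C

Track partial matches of the forbidden pattern `yy`. State C is a dead state reached once `yy` has occurred; every other state accepts. A means no part of `yy` is currently matched.
A 3-state machine:
       x  y 
>* A   A  B 
 * B   A  C 
   C   C  C 
(> = start, * = accepting)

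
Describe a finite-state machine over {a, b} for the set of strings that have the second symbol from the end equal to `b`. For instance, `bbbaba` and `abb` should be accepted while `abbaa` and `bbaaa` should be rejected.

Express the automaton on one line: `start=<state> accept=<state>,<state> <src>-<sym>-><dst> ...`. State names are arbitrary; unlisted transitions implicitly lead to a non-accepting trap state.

start=S0 accept=S5,S6 S0-a->S1 S0-b->S2 S1-a->S3 S1-b->S4 S2-a->S5 S2-b->S6 S3-a->S3 S3-b->S4 S4-a->S5 S4-b->S6 S5-a->S3 S5-b->S4 S6-a->S5 S6-b->S6

A DFA must remember the last 2 symbols (since which symbol is second-to-last isn't known until the input ends). Use one state per possible window of the last ≤2 symbols; accept from those whose window starts with `b`.
        a   b  
>  S0   S1  S2 
   S1   S3  S4 
   S2   S5  S6 
   S3   S3  S4 
   S4   S5  S6 
 * S5   S3  S4 
 * S6   S5  S6 
(> = start, * = accepting)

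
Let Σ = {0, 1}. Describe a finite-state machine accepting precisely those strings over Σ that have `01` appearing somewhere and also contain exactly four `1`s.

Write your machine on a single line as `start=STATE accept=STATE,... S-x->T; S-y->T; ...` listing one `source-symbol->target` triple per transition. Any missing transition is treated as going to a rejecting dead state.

start=q0; accept=q12; q0-0->q1; q0-1->q2; q1-0->q1; q1-1->q3; q2-0->q4; q2-1->q5; q3-0->q3; q3-1->q6; q4-0->q4; q4-1->q6; q5-0->q7; q5-1->q8; q6-0->q6; q6-1->q9; q7-0->q7; q7-1->q9; q8-0->q10; q8-1->q11; q9-0->q9; q9-1->q12; q10-0->q10; q10-1->q12; q11-0->q13; q11-1->q14; q12-0->q12; q12-1->q15; q13-0->q13; q13-1->q15; q14-0->q16; q14-1->q14; q15-0->q15; q15-1->q15; q16-0->q16; q16-1->q15

Build one automaton per condition and run them in lockstep. The first has 3 states tracking whether and how much of `01` has been seen; the second has 6 states tracking the count of `1`s, saturating at 5. A product state is a pair (one from each), accepting exactly when both do.
With 17 states:
          0    1  
>  q0     q1   q2 
   q1     q1   q3 
   q2     q4   q5 
   q3     q3   q6 
   q4     q4   q6 
   q5     q7   q8 
   q6     q6   q9 
   q7     q7   q9 
   q8    q10  q11 
   q9     q9  q12 
   q10   q10  q12 
   q11   q13  q14 
 * q12   q12  q15 
   q13   q13  q15 
   q14   q16  q14 
   q15   q15  q15 
   q16   q16  q15 
(> = start, * = accepting)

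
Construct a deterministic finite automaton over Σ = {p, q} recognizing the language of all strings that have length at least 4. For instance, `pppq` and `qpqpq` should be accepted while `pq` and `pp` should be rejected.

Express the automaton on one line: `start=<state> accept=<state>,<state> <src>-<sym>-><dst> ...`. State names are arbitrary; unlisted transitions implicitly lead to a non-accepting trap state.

We only need to distinguish lengths 0, 1, …, 4, and '>4'. Chain A → B → C → D → E → F on every symbol, with F looping. Accepting states: {E, F}.
With 6 states:
       p  q 
>  A   B  B 
   B   C  C 
   C   D  D 
   D   E  E 
 * E   F  F 
 * F   F  F 
(> = start, * = accepting)

start=A accept=E,F A-p->B A-q->B B-p->C B-q->C C-p->D C-q->D D-p->E D-q->E E-p->F E-q->F F-p->F F-q->F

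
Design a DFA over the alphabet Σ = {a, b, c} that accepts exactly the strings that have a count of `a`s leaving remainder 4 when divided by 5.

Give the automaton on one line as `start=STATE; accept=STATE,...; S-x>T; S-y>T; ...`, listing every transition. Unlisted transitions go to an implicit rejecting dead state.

Keep the running count of `a`s modulo 5: each `a` advances along the cycle S0 → S1 → S2 → S3 → S4 → S0 while other symbols loop. Accept at S4.
5 states suffice.
        a   b   c  
>  S0   S1  S0  S0 
   S1   S2  S1  S1 
   S2   S3  S2  S2 
   S3   S4  S3  S3 
 * S4   S0  S4  S4 
(> = start, * = accepting)

start=S0; accept=S4; S0-a>S1; S0-b>S0; S0-c>S0; S1-a>S2; S1-b>S1; S1-c>S1; S2-a>S3; S2-b>S2; S2-c>S2; S3-a>S4; S3-b>S3; S3-c>S3; S4-a>S0; S4-b>S4; S4-c>S4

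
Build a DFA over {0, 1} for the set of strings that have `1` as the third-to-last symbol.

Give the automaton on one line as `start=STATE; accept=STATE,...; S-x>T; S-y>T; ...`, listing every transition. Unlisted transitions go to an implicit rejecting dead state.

Because acceptance depends on a position counted from the end, the machine has to buffer the most recent 3 symbols. Make each state the string of the last up-to-3 symbols read; on input `x` shift the window left and append `x`. Accept when the buffered window has length 3 and begins with `1`.
With 15 states:
          0    1  
>  q0     q1   q2 
   q1     q3   q4 
   q2     q5   q6 
   q3     q7   q8 
   q4     q9  q10 
   q5    q11  q12 
   q6    q13  q14 
   q7     q7   q8 
   q8     q9  q10 
   q9    q11  q12 
   q10   q13  q14 
 * q11    q7   q8 
 * q12    q9  q10 
 * q13   q11  q12 
 * q14   q13  q14 
(> = start, * = accepting)

start=q0; accept=q11,q12,q13,q14; q0-0>q1; q0-1>q2; q1-0>q3; q1-1>q4; q2-0>q5; q2-1>q6; q3-0>q7; q3-1>q8; q4-0>q9; q4-1>q10; q5-0>q11; q5-1>q12; q6-0>q13; q6-1>q14; q7-0>q7; q7-1>q8; q8-0>q9; q8-1>q10; q9-0>q11; q9-1>q12; q10-0>q13; q10-1>q14; q11-0>q7; q11-1>q8; q12-0>q9; q12-1>q10; q13-0>q11; q13-1>q12; q14-0>q13; q14-1>q14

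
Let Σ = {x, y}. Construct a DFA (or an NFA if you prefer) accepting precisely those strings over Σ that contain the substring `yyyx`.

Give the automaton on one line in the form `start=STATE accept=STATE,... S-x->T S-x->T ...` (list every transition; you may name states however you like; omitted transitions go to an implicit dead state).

Track how much of `yyyx` has been matched so far: state q0 is no progress, q4 is the absorbing accept state reached once `yyyx` has occurred. Intermediate states record partial matches; on a mismatch, fall back to the longest reusable overlap.
5 states suffice.
        x   y  
>  q0   q0  q1 
   q1   q0  q2 
   q2   q0  q3 
   q3   q4  q3 
 * q4   q4  q4 
(> = start, * = accepting)

start=q0 accept=q4 q0-x->q0 q0-y->q1 q1-x->q0 q1-y->q2 q2-x->q0 q2-y->q3 q3-x->q4 q3-y->q3 q4-x->q4 q4-y->q4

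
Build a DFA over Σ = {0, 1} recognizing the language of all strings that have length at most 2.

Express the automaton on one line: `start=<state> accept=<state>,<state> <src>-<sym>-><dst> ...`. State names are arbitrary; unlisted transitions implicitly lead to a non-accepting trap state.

We only need to distinguish lengths 0, 1, …, 2, and '>2'. Chain s0 → s1 → s2 → s3 on every symbol, with s3 looping. Accepting states: {s0, s1, s2}.
        0   1  
>* s0   s1  s1 
 * s1   s2  s2 
 * s2   s3  s3 
   s3   s3  s3 
(> = start, * = accepting)

start=s0 accept=s0,s1,s2 s0-0->s1 s0-1->s1 s1-0->s2 s1-1->s2 s2-0->s3 s2-1->s3 s3-0->s3 s3-1->s3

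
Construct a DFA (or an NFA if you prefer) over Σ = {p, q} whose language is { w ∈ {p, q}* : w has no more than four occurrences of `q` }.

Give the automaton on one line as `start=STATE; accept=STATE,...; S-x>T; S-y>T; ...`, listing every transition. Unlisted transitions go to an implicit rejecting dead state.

Count `q`s, saturating at 5: states s0 through s4 mean 0 through 4 `q`s seen; s5 means more than 4. Each `q` increments (capped at s5); other symbols loop. Accept from {s0, s1, s2, s3, s4}.
With 6 states:
        p   q  
>* s0   s0  s1 
 * s1   s1  s2 
 * s2   s2  s3 
 * s3   s3  s4 
 * s4   s4  s5 
   s5   s5  s5 
(> = start, * = accepting)

start=s0; accept=s0,s1,s2,s3,s4; s0-p>s0; s0-q>s1; s1-p>s1; s1-q>s2; s2-p>s2; s2-q>s3; s3-p>s3; s3-q>s4; s4-p>s4; s4-q>s5; s5-p>s5; s5-q>s5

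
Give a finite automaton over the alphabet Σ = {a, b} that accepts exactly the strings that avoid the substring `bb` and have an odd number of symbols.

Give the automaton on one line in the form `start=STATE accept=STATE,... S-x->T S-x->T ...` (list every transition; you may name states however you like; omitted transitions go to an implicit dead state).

start=q0 accept=q1,q2 q0-a->q1 q0-b->q2 q1-a->q0 q1-b->q3 q2-a->q0 q2-b->q4 q3-a->q1 q3-b->q4 q4-a->q4 q4-b->q4

Run two small machines in parallel and take their product. The first has 3 states tracking partial matches of the forbidden pattern `bb`; the second has 2 states tracking the input length modulo 2. A product state is a pair (one from each), accepting exactly when both do. After merging equivalent states the machine shrinks.
5 states suffice.
        a   b  
>  q0   q1  q2 
 * q1   q0  q3 
 * q2   q0  q4 
   q3   q1  q4 
   q4   q4  q4 
(> = start, * = accepting)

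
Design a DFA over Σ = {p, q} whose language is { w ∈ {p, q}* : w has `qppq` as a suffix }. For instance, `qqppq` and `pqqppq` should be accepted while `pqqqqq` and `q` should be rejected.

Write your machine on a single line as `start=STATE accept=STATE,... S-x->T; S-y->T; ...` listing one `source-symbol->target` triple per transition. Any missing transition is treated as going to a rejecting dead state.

start=s0; accept=s4; s0-p->s0; s0-q->s1; s1-p->s2; s1-q->s1; s2-p->s3; s2-q->s1; s3-p->s0; s3-q->s4; s4-p->s2; s4-q->s1

Remember how much of `qppq` the current input suffix matches. State s0 means no match yet; s1 means the last symbol is `q`; s2 means the last 2 symbols are `qp`; s3 means the last 3 symbols are `qpp`; s4 means the last 4 symbols are `qppq`. Only s4 accepts. On a mismatch, fall back to the longest proper suffix that is still a prefix of `qppq`.
With 5 states:
        p   q  
>  s0   s0  s1 
   s1   s2  s1 
   s2   s3  s1 
   s3   s0  s4 
 * s4   s2  s1 
(> = start, * = accepting)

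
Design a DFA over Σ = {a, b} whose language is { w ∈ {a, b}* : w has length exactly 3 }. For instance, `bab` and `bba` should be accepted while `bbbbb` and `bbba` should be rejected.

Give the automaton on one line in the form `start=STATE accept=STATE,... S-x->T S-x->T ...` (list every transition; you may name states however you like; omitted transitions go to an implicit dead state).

Count input length up to 4: every symbol moves from S0 toward S4, which means 'more than 3' and absorbs. Accept from {S3}.
With 5 states:
        a   b  
>  S0   S1  S1 
   S1   S2  S2 
   S2   S3  S3 
 * S3   S4  S4 
   S4   S4  S4 
(> = start, * = accepting)

start=S0 accept=S3 S0-a->S1 S0-b->S1 S1-a->S2 S1-b->S2 S2-a->S3 S2-b->S3 S3-a->S4 S3-b->S4 S4-a->S4 S4-b->S4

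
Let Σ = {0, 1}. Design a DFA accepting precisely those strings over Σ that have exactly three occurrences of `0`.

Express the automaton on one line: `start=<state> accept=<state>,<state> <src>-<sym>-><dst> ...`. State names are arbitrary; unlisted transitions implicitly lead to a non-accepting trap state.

Count `0`s, saturating at 4: states S0 through S3 mean 0 through 3 `0`s seen; S4 means more than 3. Each `0` increments (capped at S4); other symbols loop. Accept from {S3}.
A 5-state machine:
        0   1  
>  S0   S1  S0 
   S1   S2  S1 
   S2   S3  S2 
 * S3   S4  S3 
   S4   S4  S4 
(> = start, * = accepting)

start=S0 accept=S3 S0-0->S1 S0-1->S0 S1-0->S2 S1-1->S1 S2-0->S3 S2-1->S2 S3-0->S4 S3-1->S3 S4-0->S4 S4-1->S4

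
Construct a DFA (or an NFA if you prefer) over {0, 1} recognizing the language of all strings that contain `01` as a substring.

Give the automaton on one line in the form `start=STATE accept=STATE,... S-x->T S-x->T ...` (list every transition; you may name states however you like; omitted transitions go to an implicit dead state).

States A..B record the length of the longest prefix of `01` that matches the current input suffix. Reaching C means `01` has been seen, and we stay there forever. Accept from C.
3 states suffice.
       0  1 
>  A   B  A 
   B   B  C 
 * C   C  C 
(> = start, * = accepting)

start=A accept=C A-0->B A-1->A B-0->B B-1->C C-0->C C-1->C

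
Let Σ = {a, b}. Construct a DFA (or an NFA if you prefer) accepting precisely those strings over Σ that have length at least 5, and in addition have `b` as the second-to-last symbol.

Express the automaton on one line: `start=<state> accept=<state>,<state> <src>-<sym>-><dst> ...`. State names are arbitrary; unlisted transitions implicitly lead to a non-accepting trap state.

Handle the two conditions separately and then intersect. The first has 7 states tracking the input length, saturating at 6; the second has 7 states tracking the last 2 symbols read. A product state is a pair (one from each), accepting exactly when both do. Equivalent product states are then merged.
A 7-state machine:
        a   b  
>  s0   s1  s1 
   s1   s2  s2 
   s2   s3  s3 
   s3   s3  s4 
   s4   s5  s6 
 * s5   s3  s4 
 * s6   s5  s6 
(> = start, * = accepting)

start=s0 accept=s5,s6 s0-a->s1 s0-b->s1 s1-a->s2 s1-b->s2 s2-a->s3 s2-b->s3 s3-a->s3 s3-b->s4 s4-a->s5 s4-b->s6 s5-a->s3 s5-b->s4 s6-a->s5 s6-b->s6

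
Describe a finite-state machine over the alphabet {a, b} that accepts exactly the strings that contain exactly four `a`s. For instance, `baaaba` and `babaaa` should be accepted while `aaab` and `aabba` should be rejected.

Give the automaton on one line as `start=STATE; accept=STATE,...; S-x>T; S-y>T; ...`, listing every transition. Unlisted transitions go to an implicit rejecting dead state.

Count `a`s, saturating at 5: states s0 through s4 mean 0 through 4 `a`s seen; s5 means more than 4. Each `a` increments (capped at s5); other symbols loop. Accept from {s4}.
6 states suffice.
        a   b  
>  s0   s1  s0 
   s1   s2  s1 
   s2   s3  s2 
   s3   s4  s3 
 * s4   s5  s4 
   s5   s5  s5 
(> = start, * = accepting)

start=s0; accept=s4; s0-a>s1; s0-b>s0; s1-a>s2; s1-b>s1; s2-a>s3; s2-b>s2; s3-a>s4; s3-b>s3; s4-a>s5; s4-b>s4; s5-a>s5; s5-b>s5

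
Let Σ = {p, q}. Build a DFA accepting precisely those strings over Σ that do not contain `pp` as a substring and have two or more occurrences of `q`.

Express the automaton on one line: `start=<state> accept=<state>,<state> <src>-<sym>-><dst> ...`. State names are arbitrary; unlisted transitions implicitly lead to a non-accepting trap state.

start=A accept=F,H,I,K A-p->B A-q->C B-p->D B-q->C C-p->E C-q->F D-p->D D-q->G E-p->G E-q->F F-p->H F-q->I G-p->G G-q->J H-p->J H-q->I I-p->K I-q->I J-p->J J-q->L K-p->L K-q->I L-p->L L-q->L

Handle the two conditions separately and then intersect. The first has 3 states tracking partial matches of the forbidden pattern `pp`; the second has 4 states tracking the count of `q`s, saturating at 3. A product state is a pair (one from each), accepting exactly when both do.
A 12-state machine:
       p  q 
>  A   B  C 
   B   D  C 
   C   E  F 
   D   D  G 
   E   G  F 
 * F   H  I 
   G   G  J 
 * H   J  I 
 * I   K  I 
   J   J  L 
 * K   L  I 
   L   L  L 
(> = start, * = accepting)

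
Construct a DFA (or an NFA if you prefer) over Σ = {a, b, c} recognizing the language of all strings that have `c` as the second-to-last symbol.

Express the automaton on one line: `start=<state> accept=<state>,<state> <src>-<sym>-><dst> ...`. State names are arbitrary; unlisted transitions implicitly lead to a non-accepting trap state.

A DFA must remember the last 2 symbols (since which symbol is second-to-last isn't known until the input ends). Use one state per possible window of the last ≤2 symbols; accept from those whose window starts with `c`.
With 13 states:
          a    b    c  
>  S0     S1   S2   S3 
   S1     S4   S5   S6 
   S2     S7   S8   S9 
   S3    S10  S11  S12 
   S4     S4   S5   S6 
   S5     S7   S8   S9 
   S6    S10  S11  S12 
   S7     S4   S5   S6 
   S8     S7   S8   S9 
   S9    S10  S11  S12 
 * S10    S4   S5   S6 
 * S11    S7   S8   S9 
 * S12   S10  S11  S12 
(> = start, * = accepting)

start=S0 accept=S10,S11,S12 S0-a->S1 S0-b->S2 S0-c->S3 S1-a->S4 S1-b->S5 S1-c->S6 S2-a->S7 S2-b->S8 S2-c->S9 S3-a->S10 S3-b->S11 S3-c->S12 S4-a->S4 S4-b->S5 S4-c->S6 S5-a->S7 S5-b->S8 S5-c->S9 S6-a->S10 S6-b->S11 S6-c->S12 S7-a->S4 S7-b->S5 S7-c->S6 S8-a->S7 S8-b->S8 S8-c->S9 S9-a->S10 S9-b->S11 S9-c->S12 S10-a->S4 S10-b->S5 S10-c->S6 S11-a->S7 S11-b->S8 S11-c->S9 S12-a->S10 S12-b->S11 S12-c->S12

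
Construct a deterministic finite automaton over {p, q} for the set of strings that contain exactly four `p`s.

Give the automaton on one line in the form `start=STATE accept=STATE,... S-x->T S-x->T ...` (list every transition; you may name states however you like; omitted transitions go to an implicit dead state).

Count `p`s, saturating at 5: states A through E mean 0 through 4 `p`s seen; F means more than 4. Each `p` increments (capped at F); other symbols loop. Accept from {E}.
A 6-state machine:
       p  q 
>  A   B  A 
   B   C  B 
   C   D  C 
   D   E  D 
 * E   F  E 
   F   F  F 
(> = start, * = accepting)

start=A accept=E A-p->B A-q->A B-p->C B-q->B C-p->D C-q->C D-p->E D-q->D E-p->F E-q->E F-p->F F-q->F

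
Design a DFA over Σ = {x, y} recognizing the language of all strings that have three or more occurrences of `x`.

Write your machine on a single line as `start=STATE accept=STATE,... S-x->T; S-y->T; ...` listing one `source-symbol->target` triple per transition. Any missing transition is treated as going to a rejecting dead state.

Only the number of `x`s matters, and only up to 4. Make a chain q0 → q1 → q2 → q3 → q4 advanced by each `x` (with q4 absorbing); every other symbol self-loops. The accepting set is {q3, q4}.
5 states suffice.
        x   y  
>  q0   q1  q0 
   q1   q2  q1 
   q2   q3  q2 
 * q3   q4  q3 
 * q4   q4  q4 
(> = start, * = accepting)

start=q0; accept=q3,q4; q0-x->q1; q0-y->q0; q1-x->q2; q1-y->q1; q2-x->q3; q2-y->q2; q3-x->q4; q3-y->q3; q4-x->q4; q4-y->q4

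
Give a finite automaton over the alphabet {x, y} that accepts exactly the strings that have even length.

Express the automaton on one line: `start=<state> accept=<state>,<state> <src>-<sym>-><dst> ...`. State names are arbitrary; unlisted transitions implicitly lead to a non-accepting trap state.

Count input length modulo 2: every symbol advances one step around the cycle s0 → s1 → s0. Accept at s0.
        x   y  
>* s0   s1  s1 
   s1   s0  s0 
(> = start, * = accepting)

start=s0 accept=s0 s0-x->s1 s0-y->s1 s1-x->s0 s1-y->s0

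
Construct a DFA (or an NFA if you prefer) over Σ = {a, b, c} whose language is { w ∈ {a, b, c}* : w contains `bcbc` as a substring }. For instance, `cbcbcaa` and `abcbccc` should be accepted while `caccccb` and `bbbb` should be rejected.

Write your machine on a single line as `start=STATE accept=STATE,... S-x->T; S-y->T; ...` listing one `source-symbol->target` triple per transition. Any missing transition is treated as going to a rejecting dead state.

States q0..q3 record the length of the longest prefix of `bcbc` that matches the current input suffix. Reaching q4 means `bcbc` has been seen, and we stay there forever. Accept from q4.
        a   b   c  
>  q0   q0  q1  q0 
   q1   q0  q1  q2 
   q2   q0  q3  q0 
   q3   q0  q1  q4 
 * q4   q4  q4  q4 
(> = start, * = accepting)

start=q0; accept=q4; q0-a->q0; q0-b->q1; q0-c->q0; q1-a->q0; q1-b->q1; q1-c->q2; q2-a->q0; q2-b->q3; q2-c->q0; q3-a->q0; q3-b->q1; q3-c->q4; q4-a->q4; q4-b->q4; q4-c->q4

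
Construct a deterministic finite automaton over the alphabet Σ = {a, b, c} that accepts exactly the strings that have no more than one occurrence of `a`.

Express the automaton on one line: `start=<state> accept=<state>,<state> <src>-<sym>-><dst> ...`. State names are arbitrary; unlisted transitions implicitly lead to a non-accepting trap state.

Only the number of `a`s matters, and only up to 2. Make a chain q0 → q1 → q2 advanced by each `a` (with q2 absorbing); every other symbol self-loops. The accepting set is {q0, q1}.
A 3-state machine:
        a   b   c  
>* q0   q1  q0  q0 
 * q1   q2  q1  q1 
   q2   q2  q2  q2 
(> = start, * = accepting)

start=q0 accept=q0,q1 q0-a->q1 q0-b->q0 q0-c->q0 q1-a->q2 q1-b->q1 q1-c->q1 q2-a->q2 q2-b->q2 q2-c->q2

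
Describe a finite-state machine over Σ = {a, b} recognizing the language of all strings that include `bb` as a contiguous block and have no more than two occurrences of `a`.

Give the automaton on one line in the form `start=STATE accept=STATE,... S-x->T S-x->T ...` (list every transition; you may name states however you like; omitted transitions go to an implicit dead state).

start=S0 accept=S5,S8,S10 S0-a->S1 S0-b->S2 S1-a->S3 S1-b->S4 S2-a->S1 S2-b->S5 S3-a->S6 S3-b->S7 S4-a->S3 S4-b->S8 S5-a->S8 S5-b->S5 S6-a->S6 S6-b->S9 S7-a->S6 S7-b->S10 S8-a->S10 S8-b->S8 S9-a->S6 S9-b->S11 S10-a->S11 S10-b->S10 S11-a->S11 S11-b->S11

Handle the two conditions separately and then intersect. One (3 states) tracks whether and how much of `bb` has been seen; the other (4 states) tracks the count of `a`s, saturating at 3. Each combined state is a pair, one component from each; accept when both components accept.
A 12-state machine:
          a    b  
>  S0     S1   S2 
   S1     S3   S4 
   S2     S1   S5 
   S3     S6   S7 
   S4     S3   S8 
 * S5     S8   S5 
   S6     S6   S9 
   S7     S6  S10 
 * S8    S10   S8 
   S9     S6  S11 
 * S10   S11  S10 
   S11   S11  S11 
(> = start, * = accepting)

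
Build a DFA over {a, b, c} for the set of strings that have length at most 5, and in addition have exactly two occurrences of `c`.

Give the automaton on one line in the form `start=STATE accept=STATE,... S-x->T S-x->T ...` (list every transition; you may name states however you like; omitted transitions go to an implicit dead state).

start=s0 accept=s5,s8,s11,s12 s0-a->s1 s0-b->s1 s0-c->s2 s1-a->s3 s1-b->s3 s1-c->s4 s2-a->s4 s2-b->s4 s2-c->s5 s3-a->s6 s3-b->s6 s3-c->s7 s4-a->s7 s4-b->s7 s4-c->s8 s5-a->s8 s5-b->s8 s5-c->s9 s6-a->s9 s6-b->s9 s6-c->s10 s7-a->s10 s7-b->s10 s7-c->s11 s8-a->s11 s8-b->s11 s8-c->s9 s9-a->s9 s9-b->s9 s9-c->s9 s10-a->s9 s10-b->s9 s10-c->s12 s11-a->s12 s11-b->s12 s11-c->s9 s12-a->s9 s12-b->s9 s12-c->s9

Build one automaton per condition and run them in lockstep. The first has 7 states tracking the input length, saturating at 6; the second has 4 states tracking the count of `c`s, saturating at 3. A product state is a pair (one from each), accepting exactly when both do. After merging equivalent states the machine shrinks.
With 13 states:
          a    b    c  
>  s0     s1   s1   s2 
   s1     s3   s3   s4 
   s2     s4   s4   s5 
   s3     s6   s6   s7 
   s4     s7   s7   s8 
 * s5     s8   s8   s9 
   s6     s9   s9  s10 
   s7    s10  s10  s11 
 * s8    s11  s11   s9 
   s9     s9   s9   s9 
   s10    s9   s9  s12 
 * s11   s12  s12   s9 
 * s12    s9   s9   s9 
(> = start, * = accepting)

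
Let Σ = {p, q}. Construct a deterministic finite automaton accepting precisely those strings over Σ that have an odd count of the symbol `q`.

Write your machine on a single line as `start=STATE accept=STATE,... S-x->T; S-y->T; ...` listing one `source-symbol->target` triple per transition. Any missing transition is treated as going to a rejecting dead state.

start=S0; accept=S1; S0-p->S0; S0-q->S1; S1-p->S1; S1-q->S0

The only thing that matters is how many `q`s have appeared, reduced mod 2. Use one state per residue: S0 for 0, …, S1 for 1. Reading `q` moves to the next residue; anything else stays put. S1 is accepting.
        p   q  
>  S0   S0  S1 
 * S1   S1  S0 
(> = start, * = accepting)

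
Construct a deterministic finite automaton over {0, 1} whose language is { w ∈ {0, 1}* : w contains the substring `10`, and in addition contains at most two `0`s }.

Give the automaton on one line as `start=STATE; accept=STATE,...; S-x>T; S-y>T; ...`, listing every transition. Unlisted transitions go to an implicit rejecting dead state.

start=S0; accept=S5,S8; S0-0>S1; S0-1>S2; S1-0>S3; S1-1>S4; S2-0>S5; S2-1>S2; S3-0>S6; S3-1>S7; S4-0>S8; S4-1>S4; S5-0>S8; S5-1>S5; S6-0>S6; S6-1>S9; S7-0>S10; S7-1>S7; S8-0>S10; S8-1>S8; S9-0>S10; S9-1>S9; S10-0>S10; S10-1>S10

Handle the two conditions separately and then intersect. One (3 states) tracks whether and how much of `10` has been seen; the other (4 states) tracks the count of `0`s, saturating at 3. Each combined state is a pair, one component from each; accept when both components accept.
With 11 states:
          0    1  
>  S0     S1   S2 
   S1     S3   S4 
   S2     S5   S2 
   S3     S6   S7 
   S4     S8   S4 
 * S5     S8   S5 
   S6     S6   S9 
   S7    S10   S7 
 * S8    S10   S8 
   S9    S10   S9 
   S10   S10  S10 
(> = start, * = accepting)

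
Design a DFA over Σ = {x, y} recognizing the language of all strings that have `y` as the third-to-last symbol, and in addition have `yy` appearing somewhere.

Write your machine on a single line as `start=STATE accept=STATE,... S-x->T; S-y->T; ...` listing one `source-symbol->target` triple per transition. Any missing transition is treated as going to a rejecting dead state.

Run two small machines in parallel and take their product. The first has 15 states tracking the last 3 symbols read; the second has 3 states tracking whether and how much of `yy` has been seen. A product state is a pair (one from each), accepting exactly when both do. Equivalent product states are then merged.
        x   y  
>  S0   S0  S1 
   S1   S0  S2 
   S2   S3  S4 
 * S3   S5  S6 
 * S4   S3  S4 
 * S5   S7  S8 
 * S6   S9  S2 
   S7   S7  S8 
   S8   S9  S2 
   S9   S5  S6 
(> = start, * = accepting)

start=S0; accept=S3,S4,S5,S6; S0-x->S0; S0-y->S1; S1-x->S0; S1-y->S2; S2-x->S3; S2-y->S4; S3-x->S5; S3-y->S6; S4-x->S3; S4-y->S4; S5-x->S7; S5-y->S8; S6-x->S9; S6-y->S2; S7-x->S7; S7-y->S8; S8-x->S9; S8-y->S2; S9-x->S5; S9-y->S6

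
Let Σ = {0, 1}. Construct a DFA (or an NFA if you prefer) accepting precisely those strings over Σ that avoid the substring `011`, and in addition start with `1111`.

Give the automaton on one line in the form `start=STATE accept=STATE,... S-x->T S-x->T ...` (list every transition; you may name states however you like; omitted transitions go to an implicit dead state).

Build one automaton per condition and run them in lockstep. One (4 states) tracks partial matches of the forbidden pattern `011`; the other (6 states) tracks whether the input so far still matches the prefix `1111`. Each combined state is a pair, one component from each; accept when both components accept. After merging equivalent states the machine shrinks.
        0   1  
>  S0   S1  S2 
   S1   S1  S1 
   S2   S1  S3 
   S3   S1  S4 
   S4   S1  S5 
 * S5   S6  S5 
 * S6   S6  S7 
 * S7   S6  S1 
(> = start, * = accepting)

start=S0 accept=S5,S6,S7 S0-0->S1 S0-1->S2 S1-0->S1 S1-1->S1 S2-0->S1 S2-1->S3 S3-0->S1 S3-1->S4 S4-0->S1 S4-1->S5 S5-0->S6 S5-1->S5 S6-0->S6 S6-1->S7 S7-0->S6 S7-1->S1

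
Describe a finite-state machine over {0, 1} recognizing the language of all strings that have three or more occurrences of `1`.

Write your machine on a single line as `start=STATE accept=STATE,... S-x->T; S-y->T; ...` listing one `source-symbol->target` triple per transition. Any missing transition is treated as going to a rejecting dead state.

start=s0; accept=s3,s4; s0-0->s0; s0-1->s1; s1-0->s1; s1-1->s2; s2-0->s2; s2-1->s3; s3-0->s3; s3-1->s4; s4-0->s4; s4-1->s4

Only the number of `1`s matters, and only up to 4. Make a chain s0 → s1 → s2 → s3 → s4 advanced by each `1` (with s4 absorbing); every other symbol self-loops. The accepting set is {s3, s4}.
A 5-state machine:
        0   1  
>  s0   s0  s1 
   s1   s1  s2 
   s2   s2  s3 
 * s3   s3  s4 
 * s4   s4  s4 
(> = start, * = accepting)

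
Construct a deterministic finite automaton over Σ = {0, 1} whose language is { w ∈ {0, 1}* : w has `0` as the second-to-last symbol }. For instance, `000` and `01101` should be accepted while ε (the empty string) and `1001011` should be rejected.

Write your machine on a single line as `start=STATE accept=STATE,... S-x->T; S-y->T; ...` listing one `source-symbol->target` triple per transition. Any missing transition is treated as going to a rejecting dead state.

Because acceptance depends on a position counted from the end, the machine has to buffer the most recent 2 symbols. Make each state the string of the last up-to-2 symbols read; on input `x` shift the window left and append `x`. Accept when the buffered window has length 2 and begins with `0`.
With 7 states:
        0   1  
>  s0   s1  s2 
   s1   s3  s4 
   s2   s5  s6 
 * s3   s3  s4 
 * s4   s5  s6 
   s5   s3  s4 
   s6   s5  s6 
(> = start, * = accepting)

start=s0; accept=s3,s4; s0-0->s1; s0-1->s2; s1-0->s3; s1-1->s4; s2-0->s5; s2-1->s6; s3-0->s3; s3-1->s4; s4-0->s5; s4-1->s6; s5-0->s3; s5-1->s4; s6-0->s5; s6-1->s6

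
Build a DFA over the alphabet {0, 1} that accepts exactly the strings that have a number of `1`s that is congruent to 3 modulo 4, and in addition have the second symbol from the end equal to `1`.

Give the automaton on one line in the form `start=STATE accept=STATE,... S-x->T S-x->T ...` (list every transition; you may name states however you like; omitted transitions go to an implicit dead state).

Run two small machines in parallel and take their product. The first has 4 states tracking the count of `1`s modulo 4; the second has 7 states tracking the last 2 symbols read. A product state is a pair (one from each), accepting exactly when both do. Minimizing collapses redundant product states.
An 8-state machine:
        0   1  
>  S0   S0  S1 
   S1   S1  S2 
   S2   S3  S4 
   S3   S3  S5 
 * S4   S6  S0 
   S5   S6  S0 
 * S6   S7  S0 
   S7   S7  S0 
(> = start, * = accepting)

start=S0 accept=S4,S6 S0-0->S0 S0-1->S1 S1-0->S1 S1-1->S2 S2-0->S3 S2-1->S4 S3-0->S3 S3-1->S5 S4-0->S6 S4-1->S0 S5-0->S6 S5-1->S0 S6-0->S7 S6-1->S0 S7-0->S7 S7-1->S0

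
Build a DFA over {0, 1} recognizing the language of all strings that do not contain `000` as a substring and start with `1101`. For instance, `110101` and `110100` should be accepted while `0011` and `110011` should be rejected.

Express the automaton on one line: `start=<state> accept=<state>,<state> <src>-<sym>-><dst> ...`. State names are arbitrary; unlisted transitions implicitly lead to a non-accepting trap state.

start=A accept=I,J,K A-0->B A-1->C B-0->D B-1->E C-0->B C-1->F D-0->G D-1->E E-0->B E-1->E F-0->H F-1->E G-0->G G-1->G H-0->D H-1->I I-0->J I-1->I J-0->K J-1->I K-0->L K-1->I L-0->L L-1->L

Handle the two conditions separately and then intersect. The first has 4 states tracking partial matches of the forbidden pattern `000`; the second has 6 states tracking whether the input so far still matches the prefix `1101`. A product state is a pair (one from each), accepting exactly when both do.
A 12-state machine:
       0  1 
>  A   B  C 
   B   D  E 
   C   B  F 
   D   G  E 
   E   B  E 
   F   H  E 
   G   G  G 
   H   D  I 
 * I   J  I 
 * J   K  I 
 * K   L  I 
   L   L  L 
(> = start, * = accepting)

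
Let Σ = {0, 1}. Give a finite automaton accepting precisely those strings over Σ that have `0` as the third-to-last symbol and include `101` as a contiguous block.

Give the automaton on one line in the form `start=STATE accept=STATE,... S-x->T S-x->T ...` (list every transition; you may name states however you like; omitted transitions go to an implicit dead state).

start=q0 accept=q4,q5,q9,q10 q0-0->q0 q0-1->q1 q1-0->q2 q1-1->q1 q2-0->q0 q2-1->q3 q3-0->q4 q3-1->q5 q4-0->q6 q4-1->q3 q5-0->q7 q5-1->q8 q6-0->q9 q6-1->q10 q7-0->q6 q7-1->q3 q8-0->q7 q8-1->q8 q9-0->q9 q9-1->q10 q10-0->q4 q10-1->q5

Run two small machines in parallel and take their product. One (15 states) tracks the last 3 symbols read; the other (4 states) tracks whether and how much of `101` has been seen. Each combined state is a pair, one component from each; accept when both components accept. Equivalent product states are then merged.
An 11-state machine:
          0    1  
>  q0     q0   q1 
   q1     q2   q1 
   q2     q0   q3 
   q3     q4   q5 
 * q4     q6   q3 
 * q5     q7   q8 
   q6     q9  q10 
   q7     q6   q3 
   q8     q7   q8 
 * q9     q9  q10 
 * q10    q4   q5 
(> = start, * = accepting)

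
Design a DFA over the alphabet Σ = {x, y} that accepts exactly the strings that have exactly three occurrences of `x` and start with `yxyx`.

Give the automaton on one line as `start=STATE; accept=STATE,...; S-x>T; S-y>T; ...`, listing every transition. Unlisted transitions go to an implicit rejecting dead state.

Run two small machines in parallel and take their product. One (5 states) tracks the count of `x`s, saturating at 4; the other (6 states) tracks whether the input so far still matches the prefix `yxyx`. Each combined state is a pair, one component from each; accept when both components accept. After merging equivalent states the machine shrinks.
       x  y 
>  A   B  C 
   B   B  B 
   C   D  B 
   D   B  E 
   E   F  B 
   F   G  F 
 * G   B  G 
(> = start, * = accepting)

start=A; accept=G; A-x>B; A-y>C; B-x>B; B-y>B; C-x>D; C-y>B; D-x>B; D-y>E; E-x>F; E-y>B; F-x>G; F-y>F; G-x>B; G-y>G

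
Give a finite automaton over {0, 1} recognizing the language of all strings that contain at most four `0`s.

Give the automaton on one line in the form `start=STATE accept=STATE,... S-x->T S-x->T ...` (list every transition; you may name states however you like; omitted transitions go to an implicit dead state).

Only the number of `0`s matters, and only up to 5. Make a chain A → B → C → D → E → F advanced by each `0` (with F absorbing); every other symbol self-loops. The accepting set is {A, B, C, D, E}.
A 6-state machine:
       0  1 
>* A   B  A 
 * B   C  B 
 * C   D  C 
 * D   E  D 
 * E   F  E 
   F   F  F 
(> = start, * = accepting)

start=A accept=A,B,C,D,E A-0->B A-1->A B-0->C B-1->B C-0->D C-1->C D-0->E D-1->D E-0->F E-1->E F-0->F F-1->F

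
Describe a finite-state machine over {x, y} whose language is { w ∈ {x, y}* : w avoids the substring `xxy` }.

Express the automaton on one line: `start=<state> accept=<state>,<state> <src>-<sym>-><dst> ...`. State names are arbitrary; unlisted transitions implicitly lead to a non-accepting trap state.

Track partial matches of the forbidden pattern `xxy`. State D is a dead state reached once `xxy` has occurred; every other state accepts. A means no part of `xxy` is currently matched.
With 4 states:
       x  y 
>* A   B  A 
 * B   C  A 
 * C   C  D 
   D   D  D 
(> = start, * = accepting)

start=A accept=A,B,C A-x->B A-y->A B-x->C B-y->A C-x->C C-y->D D-x->D D-y->D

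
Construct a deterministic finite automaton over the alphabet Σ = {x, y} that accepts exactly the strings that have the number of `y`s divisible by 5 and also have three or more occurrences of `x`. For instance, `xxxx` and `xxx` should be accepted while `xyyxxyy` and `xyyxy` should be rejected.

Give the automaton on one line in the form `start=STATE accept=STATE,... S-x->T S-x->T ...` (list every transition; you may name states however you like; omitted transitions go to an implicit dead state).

Build one automaton per condition and run them in lockstep. The first has 5 states tracking the count of `y`s modulo 5; the second has 5 states tracking the count of `x`s, saturating at 4. A product state is a pair (one from each), accepting exactly when both do. Equivalent product states are then merged.
With 20 states:
          x    y  
>  q0     q1   q2 
   q1     q3   q4 
   q2     q4   q5 
   q3     q6   q7 
   q4     q7   q8 
   q5     q8   q9 
 * q6     q6  q10 
   q7    q10  q11 
   q8    q11  q12 
   q9    q12  q13 
   q10   q10  q14 
   q11   q14  q15 
   q12   q15  q16 
   q13   q16   q0 
   q14   q14  q17 
   q15   q17  q18 
   q16   q18   q1 
   q17   q17  q19 
   q18   q19   q3 
   q19   q19   q6 
(> = start, * = accepting)

start=q0 accept=q6 q0-x->q1 q0-y->q2 q1-x->q3 q1-y->q4 q2-x->q4 q2-y->q5 q3-x->q6 q3-y->q7 q4-x->q7 q4-y->q8 q5-x->q8 q5-y->q9 q6-x->q6 q6-y->q10 q7-x->q10 q7-y->q11 q8-x->q11 q8-y->q12 q9-x->q12 q9-y->q13 q10-x->q10 q10-y->q14 q11-x->q14 q11-y->q15 q12-x->q15 q12-y->q16 q13-x->q16 q13-y->q0 q14-x->q14 q14-y->q17 q15-x->q17 q15-y->q18 q16-x->q18 q16-y->q1 q17-x->q17 q17-y->q19 q18-x->q19 q18-y->q3 q19-x->q19 q19-y->q6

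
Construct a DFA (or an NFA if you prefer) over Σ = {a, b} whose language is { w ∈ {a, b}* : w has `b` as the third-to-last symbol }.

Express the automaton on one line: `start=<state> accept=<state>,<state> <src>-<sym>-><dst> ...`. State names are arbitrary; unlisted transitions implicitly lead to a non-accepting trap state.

Because acceptance depends on a position counted from the end, the machine has to buffer the most recent 3 symbols. Make each state the string of the last up-to-3 symbols read; on input `x` shift the window left and append `x`. Accept when the buffered window has length 3 and begins with `b`.
A 15-state machine:
          a    b  
>  q0     q1   q2 
   q1     q3   q4 
   q2     q5   q6 
   q3     q7   q8 
   q4     q9  q10 
   q5    q11  q12 
   q6    q13  q14 
   q7     q7   q8 
   q8     q9  q10 
   q9    q11  q12 
   q10   q13  q14 
 * q11    q7   q8 
 * q12    q9  q10 
 * q13   q11  q12 
 * q14   q13  q14 
(> = start, * = accepting)

start=q0 accept=q11,q12,q13,q14 q0-a->q1 q0-b->q2 q1-a->q3 q1-b->q4 q2-a->q5 q2-b->q6 q3-a->q7 q3-b->q8 q4-a->q9 q4-b->q10 q5-a->q11 q5-b->q12 q6-a->q13 q6-b->q14 q7-a->q7 q7-b->q8 q8-a->q9 q8-b->q10 q9-a->q11 q9-b->q12 q10-a->q13 q10-b->q14 q11-a->q7 q11-b->q8 q12-a->q9 q12-b->q10 q13-a->q11 q13-b->q12 q14-a->q13 q14-b->q14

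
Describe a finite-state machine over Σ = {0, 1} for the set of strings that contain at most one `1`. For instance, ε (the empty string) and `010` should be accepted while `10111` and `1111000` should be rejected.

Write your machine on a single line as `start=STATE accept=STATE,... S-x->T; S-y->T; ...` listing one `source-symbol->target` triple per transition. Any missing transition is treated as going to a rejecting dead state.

Count `1`s, saturating at 2: state q0 means no `1` yet, q1 means one `1` seen, q2 means more than one. Each `1` increments (capped at q2); other symbols loop. Accept from {q0, q1}.
        0   1  
>* q0   q0  q1 
 * q1   q1  q2 
   q2   q2  q2 
(> = start, * = accepting)

start=q0; accept=q0,q1; q0-0->q0; q0-1->q1; q1-0->q1; q1-1->q2; q2-0->q2; q2-1->q2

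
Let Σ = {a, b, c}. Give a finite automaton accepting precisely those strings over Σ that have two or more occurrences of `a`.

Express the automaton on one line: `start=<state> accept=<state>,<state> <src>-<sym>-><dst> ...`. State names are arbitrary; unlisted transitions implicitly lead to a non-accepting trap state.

start=S0 accept=S2,S3 S0-a->S1 S0-b->S0 S0-c->S0 S1-a->S2 S1-b->S1 S1-c->S1 S2-a->S3 S2-b->S2 S2-c->S2 S3-a->S3 S3-b->S3 S3-c->S3

Count `a`s, saturating at 3: states S0 through S2 mean 0 through 2 `a`s seen; S3 means more than 2. Each `a` increments (capped at S3); other symbols loop. Accept from {S2, S3}.
4 states suffice.
        a   b   c  
>  S0   S1  S0  S0 
   S1   S2  S1  S1 
 * S2   S3  S2  S2 
 * S3   S3  S3  S3 
(> = start, * = accepting)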